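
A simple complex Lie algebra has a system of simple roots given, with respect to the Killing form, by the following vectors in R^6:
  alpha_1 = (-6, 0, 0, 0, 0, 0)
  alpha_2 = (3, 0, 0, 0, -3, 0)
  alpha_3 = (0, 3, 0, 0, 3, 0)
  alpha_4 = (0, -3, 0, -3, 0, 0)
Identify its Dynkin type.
Compute the Cartan integers a_ij = 2(alpha_i, alpha_j)/(alpha_j, alpha_j); the resulting 4x4 Cartan matrix is
[[2, -2, 0, 0], [-1, 2, -1, 0], [0, -1, 2, -1], [0, 0, -1, 2]].
The roots have two lengths (squared-length ratio 2:1); the short ones are alpha_{2,3,4}. The associated Dynkin diagram is a chain of 4 nodes with a double edge at one end; the terminal node there is the unique long simple root (C_4), so the type is C_4 (the algebra sp(8)).

C4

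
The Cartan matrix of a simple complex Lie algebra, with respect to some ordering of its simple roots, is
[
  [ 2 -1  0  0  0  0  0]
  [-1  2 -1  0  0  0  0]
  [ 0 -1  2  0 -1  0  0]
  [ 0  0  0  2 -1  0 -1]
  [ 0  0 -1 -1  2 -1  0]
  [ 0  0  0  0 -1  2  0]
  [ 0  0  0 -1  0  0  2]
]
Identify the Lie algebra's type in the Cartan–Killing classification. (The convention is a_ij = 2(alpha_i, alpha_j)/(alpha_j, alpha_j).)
The matrix has rank 7 with 2's on the diagonal. Reading the off-diagonal entries as Dynkin edges (a single edge where a_ij = a_ji = -1; a double or triple edge where a_ij * a_ji = 2 or 3), the diagram is a chain of 6 nodes with one extra node attached to the third node from one end (E_7). One simple-root ordering that puts it in standard form is (alpha_7, alpha_6, alpha_4, alpha_5, alpha_3, alpha_2, alpha_1). So the algebra is type E_7.

E_7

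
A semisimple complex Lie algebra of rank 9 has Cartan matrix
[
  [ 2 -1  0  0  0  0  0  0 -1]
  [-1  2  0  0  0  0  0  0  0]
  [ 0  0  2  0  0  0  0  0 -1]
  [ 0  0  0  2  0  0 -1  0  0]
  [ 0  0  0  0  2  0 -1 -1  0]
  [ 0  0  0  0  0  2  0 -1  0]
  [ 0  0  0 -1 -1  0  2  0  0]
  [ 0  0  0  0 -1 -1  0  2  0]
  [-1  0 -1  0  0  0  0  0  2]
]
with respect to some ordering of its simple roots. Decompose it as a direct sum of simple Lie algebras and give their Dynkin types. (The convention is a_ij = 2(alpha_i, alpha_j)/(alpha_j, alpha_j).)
The diagram associated to this matrix has two connected components: the simple roots {alpha_1, alpha_2, alpha_3, alpha_9} form a chain of 4 nodes with single edges (A_4), and {alpha_4, alpha_5, alpha_6, alpha_7, alpha_8} form a chain of 5 nodes with single edges (A_5). A semisimple Lie algebra decomposes uniquely as the direct sum of simple ideals, one per connected component of its Dynkin diagram, so g ≅ A_4 ⊕ A_5 (dimension 24 + 35 = 59).

type A_4 ⊕ type A_5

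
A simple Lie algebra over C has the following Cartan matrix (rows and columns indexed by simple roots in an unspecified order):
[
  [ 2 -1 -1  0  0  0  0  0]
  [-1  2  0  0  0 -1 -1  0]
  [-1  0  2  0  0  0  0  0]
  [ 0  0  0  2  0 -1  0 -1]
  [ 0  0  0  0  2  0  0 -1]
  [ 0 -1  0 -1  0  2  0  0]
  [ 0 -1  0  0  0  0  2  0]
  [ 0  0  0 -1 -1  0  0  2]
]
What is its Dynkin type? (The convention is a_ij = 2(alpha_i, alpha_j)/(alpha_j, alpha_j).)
E_8

The matrix has rank 8 with 2's on the diagonal. Reading the off-diagonal entries as Dynkin edges (a single edge where a_ij = a_ji = -1; a double or triple edge where a_ij * a_ji = 2 or 3), the diagram is a chain of 7 nodes with one extra node attached to the third node from one end (E_8). One simple-root ordering that puts it in standard form is (alpha_3, alpha_7, alpha_1, alpha_2, alpha_6, alpha_4, alpha_8, alpha_5). So the algebra is type E_8.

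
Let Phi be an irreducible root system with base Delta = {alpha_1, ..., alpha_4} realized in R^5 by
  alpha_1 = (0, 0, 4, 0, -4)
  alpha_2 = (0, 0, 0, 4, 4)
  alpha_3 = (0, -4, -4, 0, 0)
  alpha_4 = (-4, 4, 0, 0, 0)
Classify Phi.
Compute the Cartan integers a_ij = 2(alpha_i, alpha_j)/(alpha_j, alpha_j); the resulting 4x4 Cartan matrix is
[[2, -1, -1, 0], [-1, 2, 0, 0], [-1, 0, 2, -1], [0, 0, -1, 2]].
All simple roots have the same length, so the diagram is simply laced. The associated Dynkin diagram is a chain of 4 nodes with single edges (A_4), so the type is A_4 (the algebra sl(5)).

type A_4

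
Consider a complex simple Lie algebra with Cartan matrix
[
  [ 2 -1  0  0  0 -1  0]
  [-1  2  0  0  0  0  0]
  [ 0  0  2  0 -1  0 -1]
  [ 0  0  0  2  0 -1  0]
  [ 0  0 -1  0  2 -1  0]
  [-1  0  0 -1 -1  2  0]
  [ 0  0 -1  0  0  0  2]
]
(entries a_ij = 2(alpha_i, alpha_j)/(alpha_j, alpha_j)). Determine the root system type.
E_7

The matrix has rank 7 with 2's on the diagonal. Reading the off-diagonal entries as Dynkin edges (a single edge where a_ij = a_ji = -1; a double or triple edge where a_ij * a_ji = 2 or 3), the diagram is a chain of 6 nodes with one extra node attached to the third node from one end (E_7). One simple-root ordering that puts it in standard form is (alpha_2, alpha_4, alpha_1, alpha_6, alpha_5, alpha_3, alpha_7). So the algebra is type E_7.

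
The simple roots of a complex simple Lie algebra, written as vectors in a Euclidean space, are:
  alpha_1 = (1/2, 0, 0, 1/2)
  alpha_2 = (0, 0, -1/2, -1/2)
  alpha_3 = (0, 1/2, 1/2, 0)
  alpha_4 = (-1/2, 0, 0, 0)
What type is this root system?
B_4

Compute the Cartan integers a_ij = 2(alpha_i, alpha_j)/(alpha_j, alpha_j); the resulting 4x4 Cartan matrix is
[[2, -1, 0, -2], [-1, 2, -1, 0], [0, -1, 2, 0], [-1, 0, 0, 2]].
The roots have two lengths (squared-length ratio 2:1); the short ones are alpha_{4}. The associated Dynkin diagram is a chain of 4 nodes with a double edge at one end; the terminal node there is the unique short simple root (B_4), so the type is B_4 (the algebra so(9)).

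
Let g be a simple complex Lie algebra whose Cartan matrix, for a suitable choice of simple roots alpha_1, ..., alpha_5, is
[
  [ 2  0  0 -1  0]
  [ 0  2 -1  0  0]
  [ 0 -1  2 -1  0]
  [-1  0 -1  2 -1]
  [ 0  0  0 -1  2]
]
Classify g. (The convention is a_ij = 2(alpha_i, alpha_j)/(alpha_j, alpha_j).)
D5

The matrix has rank 5 with 2's on the diagonal. Reading the off-diagonal entries as Dynkin edges (a single edge where a_ij = a_ji = -1; a double or triple edge where a_ij * a_ji = 2 or 3), the diagram is a chain of 3 nodes with a fork of two nodes at one end (D_5). One simple-root ordering that puts it in standard form is (alpha_2, alpha_3, alpha_4, alpha_5, alpha_1). So the algebra is type D_5, i.e. so(10).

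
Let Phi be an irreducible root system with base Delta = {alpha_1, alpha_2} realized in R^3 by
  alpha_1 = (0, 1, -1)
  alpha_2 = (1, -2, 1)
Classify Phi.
G_2

Compute the Cartan integers a_ij = 2(alpha_i, alpha_j)/(alpha_j, alpha_j); the resulting 2x2 Cartan matrix is
[[2, -1], [-3, 2]].
The roots have two lengths (squared-length ratio 3:1); the short ones are alpha_{1}. The associated Dynkin diagram is two nodes joined by a triple edge (G_2), so the type is G_2.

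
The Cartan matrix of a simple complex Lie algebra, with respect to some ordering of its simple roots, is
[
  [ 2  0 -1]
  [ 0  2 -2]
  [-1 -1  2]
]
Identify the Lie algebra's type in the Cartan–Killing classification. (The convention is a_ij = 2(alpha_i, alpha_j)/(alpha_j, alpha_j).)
The matrix has rank 3 with 2's on the diagonal. Reading the off-diagonal entries as Dynkin edges (a single edge where a_ij = a_ji = -1; a double or triple edge where a_ij * a_ji = 2 or 3), the diagram is a chain of 3 nodes with a double edge at one end; the terminal node there is the unique long simple root (C_3). One simple-root ordering that puts it in standard form is (alpha_1, alpha_3, alpha_2). So the algebra is type C_3, i.e. sp(6).

C_3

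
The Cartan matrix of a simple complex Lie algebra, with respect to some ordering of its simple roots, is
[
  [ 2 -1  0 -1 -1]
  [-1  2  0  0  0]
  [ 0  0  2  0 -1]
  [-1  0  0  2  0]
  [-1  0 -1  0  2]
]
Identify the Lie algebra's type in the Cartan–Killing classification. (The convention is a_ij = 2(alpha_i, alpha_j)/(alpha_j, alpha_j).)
The matrix has rank 5 with 2's on the diagonal. Reading the off-diagonal entries as Dynkin edges (a single edge where a_ij = a_ji = -1; a double or triple edge where a_ij * a_ji = 2 or 3), the diagram is a chain of 3 nodes with a fork of two nodes at one end (D_5). One simple-root ordering that puts it in standard form is (alpha_3, alpha_5, alpha_1, alpha_4, alpha_2). So the algebra is type D_5, i.e. so(10).

type D_5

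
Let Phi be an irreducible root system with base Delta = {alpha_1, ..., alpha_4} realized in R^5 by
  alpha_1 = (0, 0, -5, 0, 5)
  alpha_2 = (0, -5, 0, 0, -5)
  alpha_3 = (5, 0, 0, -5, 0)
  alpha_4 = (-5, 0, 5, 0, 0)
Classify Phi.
Compute the Cartan integers a_ij = 2(alpha_i, alpha_j)/(alpha_j, alpha_j); the resulting 4x4 Cartan matrix is
[[2, -1, 0, -1], [-1, 2, 0, 0], [0, 0, 2, -1], [-1, 0, -1, 2]].
All simple roots have the same length, so the diagram is simply laced. The associated Dynkin diagram is a chain of 4 nodes with single edges (A_4), so the type is A_4 (the algebra sl(5)).

A_4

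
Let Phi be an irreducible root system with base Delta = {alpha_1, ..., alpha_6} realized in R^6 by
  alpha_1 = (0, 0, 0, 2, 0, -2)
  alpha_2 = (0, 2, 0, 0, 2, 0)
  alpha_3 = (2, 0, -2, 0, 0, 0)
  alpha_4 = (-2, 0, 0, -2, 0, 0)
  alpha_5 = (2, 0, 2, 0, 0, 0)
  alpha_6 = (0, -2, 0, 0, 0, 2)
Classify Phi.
Compute the Cartan integers a_ij = 2(alpha_i, alpha_j)/(alpha_j, alpha_j); the resulting 6x6 Cartan matrix is
[[2, 0, 0, -1, 0, -1], [0, 2, 0, 0, 0, -1], [0, 0, 2, -1, 0, 0], [-1, 0, -1, 2, -1, 0], [0, 0, 0, -1, 2, 0], [-1, -1, 0, 0, 0, 2]].
All simple roots have the same length, so the diagram is simply laced. The associated Dynkin diagram is a chain of 4 nodes with a fork of two nodes at one end (D_6), so the type is D_6 (the algebra so(12)).

D_6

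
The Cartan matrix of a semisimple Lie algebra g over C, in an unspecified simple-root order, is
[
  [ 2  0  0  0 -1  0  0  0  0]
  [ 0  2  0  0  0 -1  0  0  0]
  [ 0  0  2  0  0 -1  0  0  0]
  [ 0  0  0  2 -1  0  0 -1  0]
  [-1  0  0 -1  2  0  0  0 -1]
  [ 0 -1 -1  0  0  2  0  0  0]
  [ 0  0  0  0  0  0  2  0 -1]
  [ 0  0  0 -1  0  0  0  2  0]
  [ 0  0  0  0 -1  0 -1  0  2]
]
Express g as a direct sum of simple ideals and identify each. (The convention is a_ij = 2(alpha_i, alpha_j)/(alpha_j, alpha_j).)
The diagram associated to this matrix has two connected components: the simple roots {alpha_2, alpha_3, alpha_6} form a chain of 3 nodes with single edges (A_3), and {alpha_1, alpha_4, alpha_5, alpha_7, alpha_8, alpha_9} form a chain of 5 nodes with one extra node attached to the third node from one end (E_6). A semisimple Lie algebra decomposes uniquely as the direct sum of simple ideals, one per connected component of its Dynkin diagram, so g ≅ A_3 ⊕ E_6 (dimension 15 + 78 = 93).

type A_3 ⊕ type E_6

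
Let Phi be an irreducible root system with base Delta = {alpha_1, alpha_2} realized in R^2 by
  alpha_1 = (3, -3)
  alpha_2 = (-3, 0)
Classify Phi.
Compute the Cartan integers a_ij = 2(alpha_i, alpha_j)/(alpha_j, alpha_j); the resulting 2x2 Cartan matrix is
[[2, -2], [-1, 2]].
The roots have two lengths (squared-length ratio 2:1); the short ones are alpha_{2}. The associated Dynkin diagram is a chain of 2 nodes with a double edge at one end; the terminal node there is the unique short simple root (B_2), so the type is B_2 (the algebra so(5)).

B_2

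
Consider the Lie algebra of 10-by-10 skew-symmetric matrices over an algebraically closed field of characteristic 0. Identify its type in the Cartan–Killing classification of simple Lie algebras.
This is so(10) with 10 even, which has dimension 10(10-1)/2 = 45 and rank 10/2 = 5. In the classification of classical Lie algebras, the orthogonal algebra so(2n) in an even number of variables has type D_n; here n = 5, so the Dynkin diagram is a chain of 3 nodes with a fork of two nodes at one end (D_5). Hence the type is D_5.

D_5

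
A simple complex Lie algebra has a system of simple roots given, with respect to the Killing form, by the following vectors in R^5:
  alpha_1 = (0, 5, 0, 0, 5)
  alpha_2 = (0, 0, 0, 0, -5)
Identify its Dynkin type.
Compute the Cartan integers a_ij = 2(alpha_i, alpha_j)/(alpha_j, alpha_j); the resulting 2x2 Cartan matrix is
[[2, -2], [-1, 2]].
The roots have two lengths (squared-length ratio 2:1); the short ones are alpha_{2}. The associated Dynkin diagram is a chain of 2 nodes with a double edge at one end; the terminal node there is the unique short simple root (B_2), so the type is B_2 (the algebra so(5)).

type B_2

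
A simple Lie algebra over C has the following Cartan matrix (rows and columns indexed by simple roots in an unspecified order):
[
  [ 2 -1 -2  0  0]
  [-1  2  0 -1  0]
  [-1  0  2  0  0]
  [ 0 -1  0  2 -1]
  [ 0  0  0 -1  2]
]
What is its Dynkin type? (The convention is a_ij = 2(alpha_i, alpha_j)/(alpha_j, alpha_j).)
The matrix has rank 5 with 2's on the diagonal. Reading the off-diagonal entries as Dynkin edges (a single edge where a_ij = a_ji = -1; a double or triple edge where a_ij * a_ji = 2 or 3), the diagram is a chain of 5 nodes with a double edge at one end; the terminal node there is the unique short simple root (B_5). One simple-root ordering that puts it in standard form is (alpha_5, alpha_4, alpha_2, alpha_1, alpha_3). So the algebra is type B_5, i.e. so(11).

B_5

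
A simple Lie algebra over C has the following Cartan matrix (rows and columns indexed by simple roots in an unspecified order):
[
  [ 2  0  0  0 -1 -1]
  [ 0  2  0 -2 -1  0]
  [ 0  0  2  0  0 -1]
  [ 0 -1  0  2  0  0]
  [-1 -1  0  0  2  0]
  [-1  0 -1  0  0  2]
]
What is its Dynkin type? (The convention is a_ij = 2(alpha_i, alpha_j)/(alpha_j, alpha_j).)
The matrix has rank 6 with 2's on the diagonal. Reading the off-diagonal entries as Dynkin edges (a single edge where a_ij = a_ji = -1; a double or triple edge where a_ij * a_ji = 2 or 3), the diagram is a chain of 6 nodes with a double edge at one end; the terminal node there is the unique short simple root (B_6). One simple-root ordering that puts it in standard form is (alpha_3, alpha_6, alpha_1, alpha_5, alpha_2, alpha_4). So the algebra is type B_6, i.e. so(13).

B6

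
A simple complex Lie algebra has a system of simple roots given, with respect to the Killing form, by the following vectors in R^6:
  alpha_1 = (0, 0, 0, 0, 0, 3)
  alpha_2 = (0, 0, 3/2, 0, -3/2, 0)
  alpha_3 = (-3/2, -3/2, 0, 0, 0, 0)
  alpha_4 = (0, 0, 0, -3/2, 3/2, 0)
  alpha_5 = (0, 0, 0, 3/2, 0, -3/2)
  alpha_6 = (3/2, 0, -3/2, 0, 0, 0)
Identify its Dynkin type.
C_6

Compute the Cartan integers a_ij = 2(alpha_i, alpha_j)/(alpha_j, alpha_j); the resulting 6x6 Cartan matrix is
[[2, 0, 0, 0, -2, 0], [0, 2, 0, -1, 0, -1], [0, 0, 2, 0, 0, -1], [0, -1, 0, 2, -1, 0], [-1, 0, 0, -1, 2, 0], [0, -1, -1, 0, 0, 2]].
The roots have two lengths (squared-length ratio 2:1); the short ones are alpha_{2,3,4,5,6}. The associated Dynkin diagram is a chain of 6 nodes with a double edge at one end; the terminal node there is the unique long simple root (C_6), so the type is C_6 (the algebra sp(12)).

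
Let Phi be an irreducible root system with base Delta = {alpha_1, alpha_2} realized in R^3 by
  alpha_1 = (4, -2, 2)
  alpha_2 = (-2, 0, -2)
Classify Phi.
Compute the Cartan integers a_ij = 2(alpha_i, alpha_j)/(alpha_j, alpha_j); the resulting 2x2 Cartan matrix is
[[2, -3], [-1, 2]].
The roots have two lengths (squared-length ratio 3:1); the short ones are alpha_{2}. The associated Dynkin diagram is two nodes joined by a triple edge (G_2), so the type is G_2.

G_2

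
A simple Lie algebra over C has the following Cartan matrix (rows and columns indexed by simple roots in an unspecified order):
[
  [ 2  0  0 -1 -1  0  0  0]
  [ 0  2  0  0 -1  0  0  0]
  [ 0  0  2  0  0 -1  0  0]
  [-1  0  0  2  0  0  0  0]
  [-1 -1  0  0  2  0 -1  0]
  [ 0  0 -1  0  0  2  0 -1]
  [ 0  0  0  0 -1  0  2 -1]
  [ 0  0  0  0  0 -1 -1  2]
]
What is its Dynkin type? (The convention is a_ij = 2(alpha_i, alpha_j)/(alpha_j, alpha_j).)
The matrix has rank 8 with 2's on the diagonal. Reading the off-diagonal entries as Dynkin edges (a single edge where a_ij = a_ji = -1; a double or triple edge where a_ij * a_ji = 2 or 3), the diagram is a chain of 7 nodes with one extra node attached to the third node from one end (E_8). One simple-root ordering that puts it in standard form is (alpha_4, alpha_2, alpha_1, alpha_5, alpha_7, alpha_8, alpha_6, alpha_3). So the algebra is type E_8.

E8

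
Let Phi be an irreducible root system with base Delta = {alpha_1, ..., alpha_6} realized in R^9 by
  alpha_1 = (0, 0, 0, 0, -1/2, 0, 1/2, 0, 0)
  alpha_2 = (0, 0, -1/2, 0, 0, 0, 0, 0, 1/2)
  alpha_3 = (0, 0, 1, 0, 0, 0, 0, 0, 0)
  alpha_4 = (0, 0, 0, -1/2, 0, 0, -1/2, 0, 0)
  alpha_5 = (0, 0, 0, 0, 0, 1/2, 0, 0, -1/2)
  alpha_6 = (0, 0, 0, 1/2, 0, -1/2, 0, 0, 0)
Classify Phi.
C_6

Compute the Cartan integers a_ij = 2(alpha_i, alpha_j)/(alpha_j, alpha_j); the resulting 6x6 Cartan matrix is
[[2, 0, 0, -1, 0, 0], [0, 2, -1, 0, -1, 0], [0, -2, 2, 0, 0, 0], [-1, 0, 0, 2, 0, -1], [0, -1, 0, 0, 2, -1], [0, 0, 0, -1, -1, 2]].
The roots have two lengths (squared-length ratio 2:1); the short ones are alpha_{1,2,4,5,6}. The associated Dynkin diagram is a chain of 6 nodes with a double edge at one end; the terminal node there is the unique long simple root (C_6), so the type is C_6 (the algebra sp(12)).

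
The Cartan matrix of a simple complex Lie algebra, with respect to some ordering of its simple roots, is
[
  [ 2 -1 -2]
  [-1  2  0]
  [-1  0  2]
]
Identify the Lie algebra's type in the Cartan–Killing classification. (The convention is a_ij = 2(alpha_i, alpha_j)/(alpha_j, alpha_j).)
The matrix has rank 3 with 2's on the diagonal. Reading the off-diagonal entries as Dynkin edges (a single edge where a_ij = a_ji = -1; a double or triple edge where a_ij * a_ji = 2 or 3), the diagram is a chain of 3 nodes with a double edge at one end; the terminal node there is the unique short simple root (B_3). One simple-root ordering that puts it in standard form is (alpha_2, alpha_1, alpha_3). So the algebra is type B_3, i.e. so(7).

B3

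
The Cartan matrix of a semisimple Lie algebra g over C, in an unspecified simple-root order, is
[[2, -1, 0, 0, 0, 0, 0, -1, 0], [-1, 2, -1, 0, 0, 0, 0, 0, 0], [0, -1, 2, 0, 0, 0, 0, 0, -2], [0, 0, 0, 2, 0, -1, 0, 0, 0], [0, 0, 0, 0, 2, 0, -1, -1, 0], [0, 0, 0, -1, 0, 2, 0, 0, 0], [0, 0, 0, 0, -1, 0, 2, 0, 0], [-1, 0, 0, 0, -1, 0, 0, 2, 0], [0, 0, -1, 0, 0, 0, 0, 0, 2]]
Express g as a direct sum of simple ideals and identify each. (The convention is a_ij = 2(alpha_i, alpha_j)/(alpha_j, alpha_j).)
A_2 ⊕ B_7

The diagram associated to this matrix has two connected components: the simple roots {alpha_4, alpha_6} form a chain of 2 nodes with single edges (A_2), and {alpha_1, alpha_2, alpha_3, alpha_5, alpha_7, alpha_8, alpha_9} form a chain of 7 nodes with a double edge at one end; the terminal node there is the unique short simple root (B_7). A semisimple Lie algebra decomposes uniquely as the direct sum of simple ideals, one per connected component of its Dynkin diagram, so g ≅ A_2 ⊕ B_7 (dimension 8 + 105 = 113).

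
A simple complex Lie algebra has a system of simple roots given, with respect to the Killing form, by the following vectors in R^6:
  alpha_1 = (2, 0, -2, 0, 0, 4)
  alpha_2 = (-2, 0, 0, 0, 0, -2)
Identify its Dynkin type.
Compute the Cartan integers a_ij = 2(alpha_i, alpha_j)/(alpha_j, alpha_j); the resulting 2x2 Cartan matrix is
[[2, -3], [-1, 2]].
The roots have two lengths (squared-length ratio 3:1); the short ones are alpha_{2}. The associated Dynkin diagram is two nodes joined by a triple edge (G_2), so the type is G_2.

G_2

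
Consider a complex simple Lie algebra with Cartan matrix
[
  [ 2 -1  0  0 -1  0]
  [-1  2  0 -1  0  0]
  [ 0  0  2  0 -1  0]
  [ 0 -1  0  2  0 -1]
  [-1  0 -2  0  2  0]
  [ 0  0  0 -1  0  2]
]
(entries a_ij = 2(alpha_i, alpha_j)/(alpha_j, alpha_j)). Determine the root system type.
type B_6

The matrix has rank 6 with 2's on the diagonal. Reading the off-diagonal entries as Dynkin edges (a single edge where a_ij = a_ji = -1; a double or triple edge where a_ij * a_ji = 2 or 3), the diagram is a chain of 6 nodes with a double edge at one end; the terminal node there is the unique short simple root (B_6). One simple-root ordering that puts it in standard form is (alpha_6, alpha_4, alpha_2, alpha_1, alpha_5, alpha_3). So the algebra is type B_6, i.e. so(13).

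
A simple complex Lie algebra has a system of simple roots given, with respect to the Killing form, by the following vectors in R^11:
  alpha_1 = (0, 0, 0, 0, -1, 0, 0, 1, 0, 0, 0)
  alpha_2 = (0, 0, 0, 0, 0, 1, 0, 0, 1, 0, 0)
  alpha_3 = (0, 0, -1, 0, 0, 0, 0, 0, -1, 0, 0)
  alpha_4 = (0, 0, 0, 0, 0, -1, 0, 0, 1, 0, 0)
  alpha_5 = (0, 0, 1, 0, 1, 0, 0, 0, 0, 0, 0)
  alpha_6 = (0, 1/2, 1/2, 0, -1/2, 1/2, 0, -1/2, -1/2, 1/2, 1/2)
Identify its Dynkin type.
Compute the Cartan integers a_ij = 2(alpha_i, alpha_j)/(alpha_j, alpha_j); the resulting 6x6 Cartan matrix is
[[2, 0, 0, 0, -1, 0], [0, 2, -1, 0, 0, 0], [0, -1, 2, -1, -1, 0], [0, 0, -1, 2, 0, -1], [-1, 0, -1, 0, 2, 0], [0, 0, 0, -1, 0, 2]].
All simple roots have the same length, so the diagram is simply laced. The associated Dynkin diagram is a chain of 5 nodes with one extra node attached to the third node from one end (E_6), so the type is E_6.

type E_6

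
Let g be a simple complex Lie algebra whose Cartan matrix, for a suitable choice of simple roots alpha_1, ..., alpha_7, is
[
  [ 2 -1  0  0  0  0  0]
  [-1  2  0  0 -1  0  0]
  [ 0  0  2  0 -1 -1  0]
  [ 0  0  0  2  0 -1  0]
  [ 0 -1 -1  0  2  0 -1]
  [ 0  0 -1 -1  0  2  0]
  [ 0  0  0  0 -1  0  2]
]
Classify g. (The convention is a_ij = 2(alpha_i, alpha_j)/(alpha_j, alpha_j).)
E7

The matrix has rank 7 with 2's on the diagonal. Reading the off-diagonal entries as Dynkin edges (a single edge where a_ij = a_ji = -1; a double or triple edge where a_ij * a_ji = 2 or 3), the diagram is a chain of 6 nodes with one extra node attached to the third node from one end (E_7). One simple-root ordering that puts it in standard form is (alpha_1, alpha_7, alpha_2, alpha_5, alpha_3, alpha_6, alpha_4). So the algebra is type E_7.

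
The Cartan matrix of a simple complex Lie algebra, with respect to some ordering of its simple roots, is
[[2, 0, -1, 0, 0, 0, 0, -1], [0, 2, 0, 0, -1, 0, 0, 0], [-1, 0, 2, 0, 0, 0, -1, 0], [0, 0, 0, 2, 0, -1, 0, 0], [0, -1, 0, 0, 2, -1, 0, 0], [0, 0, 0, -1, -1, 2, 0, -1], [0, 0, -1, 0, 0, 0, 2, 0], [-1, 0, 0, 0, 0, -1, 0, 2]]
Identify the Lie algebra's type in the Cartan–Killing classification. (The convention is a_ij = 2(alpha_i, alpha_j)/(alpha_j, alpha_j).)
The matrix has rank 8 with 2's on the diagonal. Reading the off-diagonal entries as Dynkin edges (a single edge where a_ij = a_ji = -1; a double or triple edge where a_ij * a_ji = 2 or 3), the diagram is a chain of 7 nodes with one extra node attached to the third node from one end (E_8). One simple-root ordering that puts it in standard form is (alpha_2, alpha_4, alpha_5, alpha_6, alpha_8, alpha_1, alpha_3, alpha_7). So the algebra is type E_8.

E_8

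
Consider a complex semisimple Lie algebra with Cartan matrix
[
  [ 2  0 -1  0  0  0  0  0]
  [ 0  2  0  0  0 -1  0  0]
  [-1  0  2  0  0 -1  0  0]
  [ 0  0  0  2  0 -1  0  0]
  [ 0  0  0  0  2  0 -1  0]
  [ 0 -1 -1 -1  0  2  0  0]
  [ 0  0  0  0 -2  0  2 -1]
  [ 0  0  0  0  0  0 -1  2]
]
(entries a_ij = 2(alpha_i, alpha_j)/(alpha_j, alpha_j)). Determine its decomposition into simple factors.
type B_3 ⊕ type D_5

The diagram associated to this matrix has two connected components: the simple roots {alpha_5, alpha_7, alpha_8} form a chain of 3 nodes with a double edge at one end; the terminal node there is the unique short simple root (B_3), and {alpha_1, alpha_2, alpha_3, alpha_4, alpha_6} form a chain of 3 nodes with a fork of two nodes at one end (D_5). A semisimple Lie algebra decomposes uniquely as the direct sum of simple ideals, one per connected component of its Dynkin diagram, so g ≅ B_3 ⊕ D_5 (dimension 21 + 45 = 66).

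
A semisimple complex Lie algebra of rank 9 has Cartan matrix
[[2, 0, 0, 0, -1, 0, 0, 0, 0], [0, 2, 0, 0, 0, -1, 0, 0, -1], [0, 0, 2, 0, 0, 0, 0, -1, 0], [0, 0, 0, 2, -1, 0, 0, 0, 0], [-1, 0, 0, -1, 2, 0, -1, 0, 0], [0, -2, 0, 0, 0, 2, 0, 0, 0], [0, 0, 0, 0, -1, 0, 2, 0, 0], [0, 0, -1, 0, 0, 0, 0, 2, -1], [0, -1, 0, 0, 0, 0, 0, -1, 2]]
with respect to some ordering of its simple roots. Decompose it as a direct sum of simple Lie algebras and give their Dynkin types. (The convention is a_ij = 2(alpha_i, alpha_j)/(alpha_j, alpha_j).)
C_5 (sp(10)) ⊕ D_4 (so(8))

The diagram associated to this matrix has two connected components: the simple roots {alpha_2, alpha_3, alpha_6, alpha_8, alpha_9} form a chain of 5 nodes with a double edge at one end; the terminal node there is the unique long simple root (C_5), and {alpha_1, alpha_4, alpha_5, alpha_7} form a chain of 2 nodes with a fork of two nodes at one end (D_4). A semisimple Lie algebra decomposes uniquely as the direct sum of simple ideals, one per connected component of its Dynkin diagram, so g ≅ C_5 ⊕ D_4 (dimension 55 + 28 = 83).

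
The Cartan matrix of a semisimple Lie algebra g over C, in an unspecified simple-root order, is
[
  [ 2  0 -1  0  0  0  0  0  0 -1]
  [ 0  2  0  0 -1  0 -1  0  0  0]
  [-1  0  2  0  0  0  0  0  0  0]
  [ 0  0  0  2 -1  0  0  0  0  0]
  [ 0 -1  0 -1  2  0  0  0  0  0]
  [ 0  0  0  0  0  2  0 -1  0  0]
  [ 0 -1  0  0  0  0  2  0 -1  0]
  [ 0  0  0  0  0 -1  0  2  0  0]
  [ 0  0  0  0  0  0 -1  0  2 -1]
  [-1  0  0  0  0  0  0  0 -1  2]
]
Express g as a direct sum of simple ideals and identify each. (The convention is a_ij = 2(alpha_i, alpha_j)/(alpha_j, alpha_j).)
A2 ⊕ A8

The diagram associated to this matrix has two connected components: the simple roots {alpha_6, alpha_8} form a chain of 2 nodes with single edges (A_2), and {alpha_1, alpha_2, alpha_3, alpha_4, alpha_5, alpha_7, alpha_9, alpha_10} form a chain of 8 nodes with single edges (A_8). A semisimple Lie algebra decomposes uniquely as the direct sum of simple ideals, one per connected component of its Dynkin diagram, so g ≅ A_2 ⊕ A_8 (dimension 8 + 80 = 88).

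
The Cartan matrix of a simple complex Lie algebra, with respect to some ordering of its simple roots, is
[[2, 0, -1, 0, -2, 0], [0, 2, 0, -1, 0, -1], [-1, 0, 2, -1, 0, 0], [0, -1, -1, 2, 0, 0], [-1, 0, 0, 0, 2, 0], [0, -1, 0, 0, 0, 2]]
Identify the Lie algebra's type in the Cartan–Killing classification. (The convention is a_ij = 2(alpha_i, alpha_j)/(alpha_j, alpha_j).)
The matrix has rank 6 with 2's on the diagonal. Reading the off-diagonal entries as Dynkin edges (a single edge where a_ij = a_ji = -1; a double or triple edge where a_ij * a_ji = 2 or 3), the diagram is a chain of 6 nodes with a double edge at one end; the terminal node there is the unique short simple root (B_6). One simple-root ordering that puts it in standard form is (alpha_6, alpha_2, alpha_4, alpha_3, alpha_1, alpha_5). So the algebra is type B_6, i.e. so(13).

B_6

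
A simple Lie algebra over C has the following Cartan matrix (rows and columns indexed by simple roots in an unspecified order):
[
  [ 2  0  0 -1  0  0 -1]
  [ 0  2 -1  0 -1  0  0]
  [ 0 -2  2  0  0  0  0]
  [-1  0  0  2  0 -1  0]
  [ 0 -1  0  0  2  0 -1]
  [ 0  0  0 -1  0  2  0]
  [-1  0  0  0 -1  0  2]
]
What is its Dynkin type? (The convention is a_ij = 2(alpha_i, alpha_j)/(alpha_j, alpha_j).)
The matrix has rank 7 with 2's on the diagonal. Reading the off-diagonal entries as Dynkin edges (a single edge where a_ij = a_ji = -1; a double or triple edge where a_ij * a_ji = 2 or 3), the diagram is a chain of 7 nodes with a double edge at one end; the terminal node there is the unique long simple root (C_7). One simple-root ordering that puts it in standard form is (alpha_6, alpha_4, alpha_1, alpha_7, alpha_5, alpha_2, alpha_3). So the algebra is type C_7, i.e. sp(14).

C_7 (sp(14))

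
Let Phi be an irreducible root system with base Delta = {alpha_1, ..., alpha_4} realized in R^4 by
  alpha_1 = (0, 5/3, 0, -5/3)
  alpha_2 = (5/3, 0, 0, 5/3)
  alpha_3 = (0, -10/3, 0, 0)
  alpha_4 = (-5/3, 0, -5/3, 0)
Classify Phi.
type C_4

Compute the Cartan integers a_ij = 2(alpha_i, alpha_j)/(alpha_j, alpha_j); the resulting 4x4 Cartan matrix is
[[2, -1, -1, 0], [-1, 2, 0, -1], [-2, 0, 2, 0], [0, -1, 0, 2]].
The roots have two lengths (squared-length ratio 2:1); the short ones are alpha_{1,2,4}. The associated Dynkin diagram is a chain of 4 nodes with a double edge at one end; the terminal node there is the unique long simple root (C_4), so the type is C_4 (the algebra sp(8)).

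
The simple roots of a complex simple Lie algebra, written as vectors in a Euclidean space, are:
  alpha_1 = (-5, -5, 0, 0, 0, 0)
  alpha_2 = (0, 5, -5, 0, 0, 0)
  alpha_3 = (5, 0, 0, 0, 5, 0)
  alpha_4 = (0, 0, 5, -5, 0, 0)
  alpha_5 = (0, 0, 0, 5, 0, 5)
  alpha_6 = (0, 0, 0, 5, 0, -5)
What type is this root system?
Compute the Cartan integers a_ij = 2(alpha_i, alpha_j)/(alpha_j, alpha_j); the resulting 6x6 Cartan matrix is
[[2, -1, -1, 0, 0, 0], [-1, 2, 0, -1, 0, 0], [-1, 0, 2, 0, 0, 0], [0, -1, 0, 2, -1, -1], [0, 0, 0, -1, 2, 0], [0, 0, 0, -1, 0, 2]].
All simple roots have the same length, so the diagram is simply laced. The associated Dynkin diagram is a chain of 4 nodes with a fork of two nodes at one end (D_6), so the type is D_6 (the algebra so(12)).

D6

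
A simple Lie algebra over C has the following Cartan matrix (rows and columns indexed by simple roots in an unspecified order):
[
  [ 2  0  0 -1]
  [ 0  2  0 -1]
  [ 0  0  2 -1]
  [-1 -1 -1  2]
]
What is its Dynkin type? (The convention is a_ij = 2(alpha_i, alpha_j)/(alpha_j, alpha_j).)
D_4

The matrix has rank 4 with 2's on the diagonal. Reading the off-diagonal entries as Dynkin edges (a single edge where a_ij = a_ji = -1; a double or triple edge where a_ij * a_ji = 2 or 3), the diagram is a chain of 2 nodes with a fork of two nodes at one end (D_4). One simple-root ordering that puts it in standard form is (alpha_2, alpha_4, alpha_3, alpha_1). So the algebra is type D_4, i.e. so(8).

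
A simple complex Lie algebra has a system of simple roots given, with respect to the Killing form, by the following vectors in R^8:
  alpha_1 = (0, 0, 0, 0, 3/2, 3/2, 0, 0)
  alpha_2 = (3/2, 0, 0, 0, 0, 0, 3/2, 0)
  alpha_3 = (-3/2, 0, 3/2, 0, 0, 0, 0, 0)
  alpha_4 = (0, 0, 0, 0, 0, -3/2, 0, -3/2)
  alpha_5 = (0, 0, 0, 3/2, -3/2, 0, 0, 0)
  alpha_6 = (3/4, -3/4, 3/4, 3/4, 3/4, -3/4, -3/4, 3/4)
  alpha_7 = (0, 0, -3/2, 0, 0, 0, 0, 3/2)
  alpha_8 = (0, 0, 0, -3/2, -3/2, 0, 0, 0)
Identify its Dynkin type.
Compute the Cartan integers a_ij = 2(alpha_i, alpha_j)/(alpha_j, alpha_j); the resulting 8x8 Cartan matrix is
[[2, 0, 0, -1, -1, 0, 0, -1], [0, 2, -1, 0, 0, 0, 0, 0], [0, -1, 2, 0, 0, 0, -1, 0], [-1, 0, 0, 2, 0, 0, -1, 0], [-1, 0, 0, 0, 2, 0, 0, 0], [0, 0, 0, 0, 0, 2, 0, -1], [0, 0, -1, -1, 0, 0, 2, 0], [-1, 0, 0, 0, 0, -1, 0, 2]].
All simple roots have the same length, so the diagram is simply laced. The associated Dynkin diagram is a chain of 7 nodes with one extra node attached to the third node from one end (E_8), so the type is E_8.

E8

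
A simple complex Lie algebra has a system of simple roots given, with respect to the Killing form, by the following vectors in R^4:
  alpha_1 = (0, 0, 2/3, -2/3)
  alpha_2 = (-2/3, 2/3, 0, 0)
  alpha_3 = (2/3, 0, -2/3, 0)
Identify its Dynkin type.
Compute the Cartan integers a_ij = 2(alpha_i, alpha_j)/(alpha_j, alpha_j); the resulting 3x3 Cartan matrix is
[[2, 0, -1], [0, 2, -1], [-1, -1, 2]].
All simple roots have the same length, so the diagram is simply laced. The associated Dynkin diagram is a chain of 3 nodes with single edges (A_3), so the type is A_3 (the algebra sl(4)).

A3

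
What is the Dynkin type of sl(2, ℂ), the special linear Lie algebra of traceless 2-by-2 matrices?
type A_1

This is sl(2), which has dimension 2^2 - 1 = 3 and rank 2 - 1 = 1 (a Cartan subalgebra is the diagonal traceless matrices). In the classification of classical Lie algebras, the special linear algebra sl(n+1) has type A_n; here n = 1, so the Dynkin diagram is a chain of 1 nodes with single edges (A_1). Hence the type is A_1.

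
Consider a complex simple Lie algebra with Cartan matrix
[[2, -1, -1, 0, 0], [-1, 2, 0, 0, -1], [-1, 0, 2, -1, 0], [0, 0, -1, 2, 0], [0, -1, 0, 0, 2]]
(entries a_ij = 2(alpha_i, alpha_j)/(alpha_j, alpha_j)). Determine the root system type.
A_5 (sl(6))

The matrix has rank 5 with 2's on the diagonal. Reading the off-diagonal entries as Dynkin edges (a single edge where a_ij = a_ji = -1; a double or triple edge where a_ij * a_ji = 2 or 3), the diagram is a chain of 5 nodes with single edges (A_5). One simple-root ordering that puts it in standard form is (alpha_4, alpha_3, alpha_1, alpha_2, alpha_5). So the algebra is type A_5, i.e. sl(6).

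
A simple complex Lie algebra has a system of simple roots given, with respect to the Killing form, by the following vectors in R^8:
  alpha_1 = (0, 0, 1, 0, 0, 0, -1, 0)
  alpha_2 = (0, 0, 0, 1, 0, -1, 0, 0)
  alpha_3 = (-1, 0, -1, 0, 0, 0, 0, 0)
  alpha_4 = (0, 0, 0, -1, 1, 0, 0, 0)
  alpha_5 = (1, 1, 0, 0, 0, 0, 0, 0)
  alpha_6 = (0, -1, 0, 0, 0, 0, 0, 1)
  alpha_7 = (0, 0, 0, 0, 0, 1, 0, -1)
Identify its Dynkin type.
A_7

Compute the Cartan integers a_ij = 2(alpha_i, alpha_j)/(alpha_j, alpha_j); the resulting 7x7 Cartan matrix is
[[2, 0, -1, 0, 0, 0, 0], [0, 2, 0, -1, 0, 0, -1], [-1, 0, 2, 0, -1, 0, 0], [0, -1, 0, 2, 0, 0, 0], [0, 0, -1, 0, 2, -1, 0], [0, 0, 0, 0, -1, 2, -1], [0, -1, 0, 0, 0, -1, 2]].
All simple roots have the same length, so the diagram is simply laced. The associated Dynkin diagram is a chain of 7 nodes with single edges (A_7), so the type is A_7 (the algebra sl(8)).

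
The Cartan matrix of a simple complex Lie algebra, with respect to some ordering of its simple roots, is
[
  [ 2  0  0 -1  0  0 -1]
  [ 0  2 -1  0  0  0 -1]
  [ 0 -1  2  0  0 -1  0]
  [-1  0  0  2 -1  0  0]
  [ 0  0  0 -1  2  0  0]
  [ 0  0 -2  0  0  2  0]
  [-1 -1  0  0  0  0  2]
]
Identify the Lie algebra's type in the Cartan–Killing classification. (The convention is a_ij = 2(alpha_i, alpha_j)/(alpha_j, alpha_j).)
The matrix has rank 7 with 2's on the diagonal. Reading the off-diagonal entries as Dynkin edges (a single edge where a_ij = a_ji = -1; a double or triple edge where a_ij * a_ji = 2 or 3), the diagram is a chain of 7 nodes with a double edge at one end; the terminal node there is the unique long simple root (C_7). One simple-root ordering that puts it in standard form is (alpha_5, alpha_4, alpha_1, alpha_7, alpha_2, alpha_3, alpha_6). So the algebra is type C_7, i.e. sp(14).

C7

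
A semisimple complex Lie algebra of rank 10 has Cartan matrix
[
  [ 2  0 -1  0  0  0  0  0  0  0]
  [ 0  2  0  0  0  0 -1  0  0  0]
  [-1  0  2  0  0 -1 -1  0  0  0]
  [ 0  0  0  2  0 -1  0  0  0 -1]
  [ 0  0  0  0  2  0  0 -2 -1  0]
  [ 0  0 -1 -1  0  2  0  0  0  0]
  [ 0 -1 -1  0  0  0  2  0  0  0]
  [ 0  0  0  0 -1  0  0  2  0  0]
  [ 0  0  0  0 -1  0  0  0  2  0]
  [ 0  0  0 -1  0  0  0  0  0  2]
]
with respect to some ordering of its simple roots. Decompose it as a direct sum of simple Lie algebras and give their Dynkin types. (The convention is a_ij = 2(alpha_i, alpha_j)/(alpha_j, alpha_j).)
type B_3 + type E_7

The diagram associated to this matrix has two connected components: the simple roots {alpha_5, alpha_8, alpha_9} form a chain of 3 nodes with a double edge at one end; the terminal node there is the unique short simple root (B_3), and {alpha_1, alpha_2, alpha_3, alpha_4, alpha_6, alpha_7, alpha_10} form a chain of 6 nodes with one extra node attached to the third node from one end (E_7). A semisimple Lie algebra decomposes uniquely as the direct sum of simple ideals, one per connected component of its Dynkin diagram, so g ≅ B_3 ⊕ E_7 (dimension 21 + 133 = 154).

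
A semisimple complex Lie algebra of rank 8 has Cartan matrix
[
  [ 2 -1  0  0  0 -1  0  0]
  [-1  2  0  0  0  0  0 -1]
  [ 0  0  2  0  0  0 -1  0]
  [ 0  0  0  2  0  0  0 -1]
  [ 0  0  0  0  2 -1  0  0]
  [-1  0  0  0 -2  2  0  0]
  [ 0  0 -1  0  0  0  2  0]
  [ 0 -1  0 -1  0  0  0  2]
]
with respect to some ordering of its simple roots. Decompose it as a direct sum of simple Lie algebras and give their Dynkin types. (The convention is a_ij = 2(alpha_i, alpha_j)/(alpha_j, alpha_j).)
The diagram associated to this matrix has two connected components: the simple roots {alpha_3, alpha_7} form a chain of 2 nodes with single edges (A_2), and {alpha_1, alpha_2, alpha_4, alpha_5, alpha_6, alpha_8} form a chain of 6 nodes with a double edge at one end; the terminal node there is the unique short simple root (B_6). A semisimple Lie algebra decomposes uniquely as the direct sum of simple ideals, one per connected component of its Dynkin diagram, so g ≅ A_2 ⊕ B_6 (dimension 8 + 78 = 86).

A_2 (sl(3)) ⊕ B_6 (so(13))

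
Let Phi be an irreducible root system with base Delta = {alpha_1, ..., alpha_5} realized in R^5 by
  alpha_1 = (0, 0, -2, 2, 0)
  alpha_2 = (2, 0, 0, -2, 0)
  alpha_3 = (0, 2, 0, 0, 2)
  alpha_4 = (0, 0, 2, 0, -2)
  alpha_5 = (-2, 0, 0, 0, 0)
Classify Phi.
Compute the Cartan integers a_ij = 2(alpha_i, alpha_j)/(alpha_j, alpha_j); the resulting 5x5 Cartan matrix is
[[2, -1, 0, -1, 0], [-1, 2, 0, 0, -2], [0, 0, 2, -1, 0], [-1, 0, -1, 2, 0], [0, -1, 0, 0, 2]].
The roots have two lengths (squared-length ratio 2:1); the short ones are alpha_{5}. The associated Dynkin diagram is a chain of 5 nodes with a double edge at one end; the terminal node there is the unique short simple root (B_5), so the type is B_5 (the algebra so(11)).

type B_5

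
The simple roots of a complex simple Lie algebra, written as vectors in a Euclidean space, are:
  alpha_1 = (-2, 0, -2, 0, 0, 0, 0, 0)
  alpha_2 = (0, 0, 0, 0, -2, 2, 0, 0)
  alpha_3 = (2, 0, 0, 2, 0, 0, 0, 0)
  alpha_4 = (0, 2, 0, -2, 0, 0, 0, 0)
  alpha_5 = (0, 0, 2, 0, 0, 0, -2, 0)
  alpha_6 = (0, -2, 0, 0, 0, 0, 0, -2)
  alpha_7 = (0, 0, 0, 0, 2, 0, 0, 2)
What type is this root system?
A_7 (sl(8))

Compute the Cartan integers a_ij = 2(alpha_i, alpha_j)/(alpha_j, alpha_j); the resulting 7x7 Cartan matrix is
[[2, 0, -1, 0, -1, 0, 0], [0, 2, 0, 0, 0, 0, -1], [-1, 0, 2, -1, 0, 0, 0], [0, 0, -1, 2, 0, -1, 0], [-1, 0, 0, 0, 2, 0, 0], [0, 0, 0, -1, 0, 2, -1], [0, -1, 0, 0, 0, -1, 2]].
All simple roots have the same length, so the diagram is simply laced. The associated Dynkin diagram is a chain of 7 nodes with single edges (A_7), so the type is A_7 (the algebra sl(8)).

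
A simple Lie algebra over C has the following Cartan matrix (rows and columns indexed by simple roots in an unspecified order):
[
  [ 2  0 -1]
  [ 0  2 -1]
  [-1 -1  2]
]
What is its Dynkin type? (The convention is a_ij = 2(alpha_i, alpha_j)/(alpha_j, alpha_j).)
A_3 (sl(4))

The matrix has rank 3 with 2's on the diagonal. Reading the off-diagonal entries as Dynkin edges (a single edge where a_ij = a_ji = -1; a double or triple edge where a_ij * a_ji = 2 or 3), the diagram is a chain of 3 nodes with single edges (A_3). One simple-root ordering that puts it in standard form is (alpha_2, alpha_3, alpha_1). So the algebra is type A_3, i.e. sl(4).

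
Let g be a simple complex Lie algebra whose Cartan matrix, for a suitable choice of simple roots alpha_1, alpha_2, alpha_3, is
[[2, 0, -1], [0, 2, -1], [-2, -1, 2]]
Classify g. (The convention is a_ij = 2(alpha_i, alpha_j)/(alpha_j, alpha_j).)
The matrix has rank 3 with 2's on the diagonal. Reading the off-diagonal entries as Dynkin edges (a single edge where a_ij = a_ji = -1; a double or triple edge where a_ij * a_ji = 2 or 3), the diagram is a chain of 3 nodes with a double edge at one end; the terminal node there is the unique short simple root (B_3). One simple-root ordering that puts it in standard form is (alpha_2, alpha_3, alpha_1). So the algebra is type B_3, i.e. so(7).

B_3 (so(7))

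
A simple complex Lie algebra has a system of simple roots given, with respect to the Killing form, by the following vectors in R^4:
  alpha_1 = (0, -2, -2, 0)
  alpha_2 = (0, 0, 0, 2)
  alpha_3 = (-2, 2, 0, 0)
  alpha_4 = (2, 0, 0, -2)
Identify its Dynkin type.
Compute the Cartan integers a_ij = 2(alpha_i, alpha_j)/(alpha_j, alpha_j); the resulting 4x4 Cartan matrix is
[[2, 0, -1, 0], [0, 2, 0, -1], [-1, 0, 2, -1], [0, -2, -1, 2]].
The roots have two lengths (squared-length ratio 2:1); the short ones are alpha_{2}. The associated Dynkin diagram is a chain of 4 nodes with a double edge at one end; the terminal node there is the unique short simple root (B_4), so the type is B_4 (the algebra so(9)).

B4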